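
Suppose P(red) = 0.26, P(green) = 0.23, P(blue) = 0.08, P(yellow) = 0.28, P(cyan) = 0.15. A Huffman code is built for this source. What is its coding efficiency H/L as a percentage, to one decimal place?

Entropy H = −Σ p log₂ p ≈ 2.2092 bits.
Huffman merges: 2/25+3/20→23/100; 23/100+23/100→23/50; 13/50+7/25→27/50; 23/50+27/50→1. L = 223/100 ≈ 2.2300.
Efficiency = H/L = 2.2092/2.2300 = 99.1%.

99.1%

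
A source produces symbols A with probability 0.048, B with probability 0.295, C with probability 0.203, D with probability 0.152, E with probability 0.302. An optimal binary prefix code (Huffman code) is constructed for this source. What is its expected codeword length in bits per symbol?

Repeatedly combine the two least-probable nodes; the expected code length is the sum of the merged weights.
merge 6/125 + 19/125 → 1/5
merge 1/5 + 203/1000 → 403/1000
merge 59/200 + 151/500 → 597/1000
merge 403/1000 + 597/1000 → 1
L = 1/5 + 403/1000 + 597/1000 + 1 = 11/5 = 2.2 bits/symbol.

2.2 bits/symbol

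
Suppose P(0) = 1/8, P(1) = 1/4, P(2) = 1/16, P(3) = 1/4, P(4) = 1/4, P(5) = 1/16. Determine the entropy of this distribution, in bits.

Each probability is a power of 1/2, so log₂(1/p) is an integer.
H = Σ p·log₂(1/p) = 1/8·3 + 1/4·2 + 1/16·4 + 1/4·2 + 1/4·2 + 1/16·4 = 2.375 bits.

2.375 bits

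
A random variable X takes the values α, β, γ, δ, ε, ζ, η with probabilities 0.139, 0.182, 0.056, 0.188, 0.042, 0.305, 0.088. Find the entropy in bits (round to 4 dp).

H = −Σ pᵢ log₂ pᵢ.
−0.139·log₂(0.139) = 0.3957
−0.182·log₂(0.182) = 0.4474
−0.056·log₂(0.056) = 0.2329
−0.188·log₂(0.188) = 0.4533
−0.042·log₂(0.042) = 0.1921
−0.305·log₂(0.305) = 0.5225
−0.088·log₂(0.088) = 0.3086
Sum ≈ 2.5524 → 2.5524 bits.

2.5524 bits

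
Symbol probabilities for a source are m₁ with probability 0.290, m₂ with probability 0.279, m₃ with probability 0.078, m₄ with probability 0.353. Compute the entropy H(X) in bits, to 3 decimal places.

H = −Σ pᵢ log₂ pᵢ.
−0.290·log₂(0.290) = 0.5179
−0.279·log₂(0.279) = 0.5138
−0.078·log₂(0.078) = 0.2871
−0.353·log₂(0.353) = 0.5303
Sum ≈ 1.8491 → 1.849 bits.

1.849 bits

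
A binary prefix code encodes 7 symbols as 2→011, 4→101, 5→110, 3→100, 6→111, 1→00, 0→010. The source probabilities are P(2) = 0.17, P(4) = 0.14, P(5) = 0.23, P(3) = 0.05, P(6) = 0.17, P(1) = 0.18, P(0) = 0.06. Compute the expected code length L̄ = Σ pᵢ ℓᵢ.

L̄ = Σ pᵢ·ℓᵢ = 0.17·3 + 0.14·3 + 0.23·3 + 0.05·3 + 0.17·3 + 0.18·2 + 0.06·3 = 2.82 bits/symbol.

2.82 bits/symbol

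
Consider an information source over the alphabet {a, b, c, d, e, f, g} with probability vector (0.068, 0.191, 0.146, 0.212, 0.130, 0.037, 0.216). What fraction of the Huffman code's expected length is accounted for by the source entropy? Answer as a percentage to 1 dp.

Entropy H = −Σ p log₂ p ≈ 2.6358 bits.
Huffman merges: 37/1000+17/250→21/200; 21/200+13/100→47/200; 73/500+191/1000→337/1000; 53/250+27/125→107/250; 47/200+337/1000→143/250; 107/250+143/250→1. L = 2677/1000 ≈ 2.6770.
Efficiency = H/L = 2.6358/2.6770 = 98.5%.

98.5%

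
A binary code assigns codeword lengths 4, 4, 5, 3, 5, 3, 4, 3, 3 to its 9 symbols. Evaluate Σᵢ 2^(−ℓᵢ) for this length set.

With common denominator 2^5 = 32: Σ 2^(−ℓᵢ) = 2/32 + 2/32 + 1/32 + 4/32 + 1/32 + 4/32 + 2/32 + 4/32 + 4/32 = 24/32 = 0.75.

0.75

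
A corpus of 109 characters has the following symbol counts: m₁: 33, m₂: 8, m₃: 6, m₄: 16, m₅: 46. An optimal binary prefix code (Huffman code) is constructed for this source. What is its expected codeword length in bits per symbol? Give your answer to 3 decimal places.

1.982 bits/symbol

Probabilities are the counts divided by 109.
Repeatedly combine the two least-probable nodes; the expected code length is the sum of the merged weights.
merge 6/109 + 8/109 → 14/109
merge 14/109 + 16/109 → 30/109
merge 30/109 + 33/109 → 63/109
merge 46/109 + 63/109 → 1
L = 14/109 + 30/109 + 63/109 + 1 = 216/109 ≈ 1.982 bits/symbol.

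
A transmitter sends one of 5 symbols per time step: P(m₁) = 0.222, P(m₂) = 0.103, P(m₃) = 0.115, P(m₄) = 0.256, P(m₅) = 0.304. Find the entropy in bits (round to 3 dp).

2.204 bits

H = −Σ pᵢ log₂ pᵢ.
−0.222·log₂(0.222) = 0.4820
−0.103·log₂(0.103) = 0.3378
−0.115·log₂(0.115) = 0.3588
−0.256·log₂(0.256) = 0.5032
−0.304·log₂(0.304) = 0.5222
Sum ≈ 2.2041 → 2.204 bits.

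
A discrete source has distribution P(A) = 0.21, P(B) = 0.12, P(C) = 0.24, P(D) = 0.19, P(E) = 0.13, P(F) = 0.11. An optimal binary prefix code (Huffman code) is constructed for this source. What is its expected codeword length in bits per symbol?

Repeatedly combine the two least-probable nodes; the expected code length is the sum of the merged weights.
merge 11/100 + 3/25 → 23/100
merge 13/100 + 19/100 → 8/25
merge 21/100 + 23/100 → 11/25
merge 6/25 + 8/25 → 14/25
merge 11/25 + 14/25 → 1
L = 23/100 + 8/25 + 11/25 + 14/25 + 1 = 51/20 = 2.55 bits/symbol.

2.55 bits/symbol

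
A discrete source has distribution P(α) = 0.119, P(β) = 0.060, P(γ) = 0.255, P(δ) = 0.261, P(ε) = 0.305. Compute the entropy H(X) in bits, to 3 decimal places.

2.140 bits

H = −Σ pᵢ log₂ pᵢ.
−0.119·log₂(0.119) = 0.3654
−0.060·log₂(0.060) = 0.2435
−0.255·log₂(0.255) = 0.5027
−0.261·log₂(0.261) = 0.5058
−0.305·log₂(0.305) = 0.5225
Sum ≈ 2.1400 → 2.140 bits.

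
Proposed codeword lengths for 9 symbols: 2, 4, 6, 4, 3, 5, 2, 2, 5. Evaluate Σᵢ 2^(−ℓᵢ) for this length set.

With common denominator 2^6 = 64: Σ 2^(−ℓᵢ) = 16/64 + 4/64 + 1/64 + 4/64 + 8/64 + 2/64 + 16/64 + 16/64 + 2/64 = 69/64 = 1.078125.

1.078125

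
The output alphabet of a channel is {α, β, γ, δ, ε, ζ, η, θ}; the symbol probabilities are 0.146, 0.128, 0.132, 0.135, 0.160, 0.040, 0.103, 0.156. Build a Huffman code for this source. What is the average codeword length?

Repeatedly combine the two least-probable nodes; the expected code length is the sum of the merged weights.
merge 1/25 + 103/1000 → 143/1000
merge 16/125 + 33/250 → 13/50
merge 27/200 + 143/1000 → 139/500
merge 73/500 + 39/250 → 151/500
merge 4/25 + 13/50 → 21/50
merge 139/500 + 151/500 → 29/50
merge 21/50 + 29/50 → 1
L = 143/1000 + 13/50 + 139/500 + 151/500 + 21/50 + 29/50 + 1 = 2983/1000 = 2.983 bits/symbol.

2.983 bits/symbol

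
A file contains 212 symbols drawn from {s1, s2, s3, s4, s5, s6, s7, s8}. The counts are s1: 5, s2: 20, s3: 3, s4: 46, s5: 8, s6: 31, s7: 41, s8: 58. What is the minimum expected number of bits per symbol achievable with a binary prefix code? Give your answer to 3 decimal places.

Probabilities are the counts divided by 212.
Repeatedly combine the two least-probable nodes; the expected code length is the sum of the merged weights.
merge 3/212 + 5/212 → 2/53
merge 2/53 + 2/53 → 4/53
merge 4/53 + 5/53 → 9/53
merge 31/212 + 9/53 → 67/212
merge 41/212 + 23/106 → 87/212
merge 29/106 + 67/212 → 125/212
merge 87/212 + 125/212 → 1
L = 2/53 + 4/53 + 9/53 + 67/212 + 87/212 + 125/212 + 1 = 551/212 ≈ 2.599 bits/symbol.

2.599 bits/symbol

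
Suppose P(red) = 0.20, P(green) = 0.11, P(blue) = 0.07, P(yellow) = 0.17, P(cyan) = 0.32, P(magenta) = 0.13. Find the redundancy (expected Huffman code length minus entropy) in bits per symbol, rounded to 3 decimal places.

Entropy H = −Σ p log₂ p ≈ 2.4265 bits.
Huffman merges: 7/100+11/100→9/50; 13/100+17/100→3/10; 9/50+1/5→19/50; 3/10+8/25→31/50; 19/50+31/50→1. L = 62/25 ≈ 2.4800.
L − H = 2.4800 − 2.4265 = 0.054 bits.

0.054 bits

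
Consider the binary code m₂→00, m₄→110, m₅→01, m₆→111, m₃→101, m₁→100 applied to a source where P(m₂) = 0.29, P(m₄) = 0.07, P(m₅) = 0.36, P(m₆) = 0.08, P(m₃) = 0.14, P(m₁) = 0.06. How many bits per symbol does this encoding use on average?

L̄ = Σ pᵢ·ℓᵢ = 0.29·2 + 0.07·3 + 0.36·2 + 0.08·3 + 0.14·3 + 0.06·3 = 2.35 bits/symbol.

2.35 bits/symbol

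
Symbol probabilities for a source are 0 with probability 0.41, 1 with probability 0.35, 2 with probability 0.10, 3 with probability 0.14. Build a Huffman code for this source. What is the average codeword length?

Repeatedly combine the two least-probable nodes; the expected code length is the sum of the merged weights.
merge 1/10 + 7/50 → 6/25
merge 6/25 + 7/20 → 59/100
merge 41/100 + 59/100 → 1
L = 6/25 + 59/100 + 1 = 183/100 = 1.83 bits/symbol.

1.83 bits/symbol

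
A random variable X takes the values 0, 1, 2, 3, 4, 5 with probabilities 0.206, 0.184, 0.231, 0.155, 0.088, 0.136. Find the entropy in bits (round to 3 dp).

H = −Σ pᵢ log₂ pᵢ.
−0.206·log₂(0.206) = 0.4695
−0.184·log₂(0.184) = 0.4494
−0.231·log₂(0.231) = 0.4883
−0.155·log₂(0.155) = 0.4169
−0.088·log₂(0.088) = 0.3086
−0.136·log₂(0.136) = 0.3915
Sum ≈ 2.5242 → 2.524 bits.

2.524 bits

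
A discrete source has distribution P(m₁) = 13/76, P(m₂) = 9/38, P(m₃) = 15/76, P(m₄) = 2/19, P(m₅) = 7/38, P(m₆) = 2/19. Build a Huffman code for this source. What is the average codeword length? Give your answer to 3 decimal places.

Repeatedly combine the two least-probable nodes; the expected code length is the sum of the merged weights.
merge 2/19 + 2/19 → 4/19
merge 13/76 + 7/38 → 27/76
merge 15/76 + 4/19 → 31/76
merge 9/38 + 27/76 → 45/76
merge 31/76 + 45/76 → 1
L = 4/19 + 27/76 + 31/76 + 45/76 + 1 = 195/76 ≈ 2.566 bits/symbol.

2.566 bits/symbol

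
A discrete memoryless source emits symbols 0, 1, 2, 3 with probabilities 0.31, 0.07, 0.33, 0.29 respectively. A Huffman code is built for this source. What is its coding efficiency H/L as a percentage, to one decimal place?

Entropy H = −Σ p log₂ p ≈ 1.8381 bits.
Huffman merges: 7/100+29/100→9/25; 31/100+33/100→16/25; 9/25+16/25→1. L = 2 ≈ 2.0000.
Efficiency = H/L = 1.8381/2.0000 = 91.9%.

91.9%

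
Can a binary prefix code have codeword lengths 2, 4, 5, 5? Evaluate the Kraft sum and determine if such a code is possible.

With common denominator 2^5 = 32: Σ 2^(−ℓᵢ) = 8/32 + 2/32 + 1/32 + 1/32 = 12/32 = 0.375.
Kraft's inequality requires Σ ≤ 1; here Σ = 0.375 ≤ 1, so such a prefix code exists.

0.375; yes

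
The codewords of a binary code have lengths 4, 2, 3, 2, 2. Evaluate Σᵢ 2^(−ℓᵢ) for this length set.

0.9375

With common denominator 2^4 = 16: Σ 2^(−ℓᵢ) = 1/16 + 4/16 + 2/16 + 4/16 + 4/16 = 15/16 = 0.9375.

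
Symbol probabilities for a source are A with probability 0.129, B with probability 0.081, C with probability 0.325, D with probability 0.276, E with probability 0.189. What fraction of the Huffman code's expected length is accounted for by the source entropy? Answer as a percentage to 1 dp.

98.1%

Entropy H = −Σ p log₂ p ≈ 2.1687 bits.
Huffman merges: 81/1000+129/1000→21/100; 189/1000+21/100→399/1000; 69/250+13/40→601/1000; 399/1000+601/1000→1. L = 221/100 ≈ 2.2100.
Efficiency = H/L = 2.1687/2.2100 = 98.1%.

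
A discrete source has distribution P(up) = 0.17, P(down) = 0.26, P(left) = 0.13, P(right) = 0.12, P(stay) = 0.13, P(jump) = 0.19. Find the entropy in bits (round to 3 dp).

H = −Σ pᵢ log₂ pᵢ.
−0.17·log₂(0.17) = 0.4346
−0.26·log₂(0.26) = 0.5053
−0.13·log₂(0.13) = 0.3826
−0.12·log₂(0.12) = 0.3671
−0.13·log₂(0.13) = 0.3826
−0.19·log₂(0.19) = 0.4552
Sum ≈ 2.5275 → 2.527 bits.

2.527 bits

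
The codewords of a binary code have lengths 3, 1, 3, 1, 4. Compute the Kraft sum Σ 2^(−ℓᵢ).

1.3125

With common denominator 2^4 = 16: Σ 2^(−ℓᵢ) = 2/16 + 8/16 + 2/16 + 8/16 + 1/16 = 21/16 = 1.3125.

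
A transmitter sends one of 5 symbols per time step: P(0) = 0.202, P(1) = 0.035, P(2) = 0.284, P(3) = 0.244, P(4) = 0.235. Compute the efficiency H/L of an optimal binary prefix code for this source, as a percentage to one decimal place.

95.6%

Entropy H = −Σ p log₂ p ≈ 2.1387 bits.
Huffman merges: 7/200+101/500→237/1000; 47/200+237/1000→59/125; 61/250+71/250→66/125; 59/125+66/125→1. L = 2237/1000 ≈ 2.2370.
Efficiency = H/L = 2.1387/2.2370 = 95.6%.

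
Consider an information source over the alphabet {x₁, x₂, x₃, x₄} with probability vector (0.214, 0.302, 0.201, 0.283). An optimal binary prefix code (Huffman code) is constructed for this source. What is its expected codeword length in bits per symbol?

Repeatedly combine the two least-probable nodes; the expected code length is the sum of the merged weights.
merge 201/1000 + 107/500 → 83/200
merge 283/1000 + 151/500 → 117/200
merge 83/200 + 117/200 → 1
L = 83/200 + 117/200 + 1 = 2 bits/symbol.

2 bits/symbol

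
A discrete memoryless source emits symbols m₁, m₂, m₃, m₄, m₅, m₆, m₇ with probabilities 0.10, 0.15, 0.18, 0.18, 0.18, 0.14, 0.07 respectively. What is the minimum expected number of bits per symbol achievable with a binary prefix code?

Repeatedly combine the two least-probable nodes; the expected code length is the sum of the merged weights.
merge 7/100 + 1/10 → 17/100
merge 7/50 + 3/20 → 29/100
merge 17/100 + 9/50 → 7/20
merge 9/50 + 9/50 → 9/25
merge 29/100 + 7/20 → 16/25
merge 9/25 + 16/25 → 1
L = 17/100 + 29/100 + 7/20 + 9/25 + 16/25 + 1 = 281/100 = 2.81 bits/symbol.

2.81 bits/symbol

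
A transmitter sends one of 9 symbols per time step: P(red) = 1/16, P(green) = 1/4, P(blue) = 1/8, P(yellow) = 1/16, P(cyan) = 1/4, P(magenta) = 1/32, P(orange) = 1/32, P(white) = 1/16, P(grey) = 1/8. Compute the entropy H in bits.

Each probability is a power of 1/2, so log₂(1/p) is an integer.
H = Σ p·log₂(1/p) = 1/16·4 + 1/4·2 + 1/8·3 + 1/16·4 + 1/4·2 + 1/32·5 + 1/32·5 + 1/16·4 + 1/8·3 = 2.8125 bits.

2.8125 bits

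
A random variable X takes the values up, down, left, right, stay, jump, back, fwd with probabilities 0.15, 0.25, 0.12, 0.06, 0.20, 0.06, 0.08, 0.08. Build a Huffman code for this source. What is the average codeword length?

2.83 bits/symbol

Repeatedly combine the two least-probable nodes; the expected code length is the sum of the merged weights.
merge 3/50 + 3/50 → 3/25
merge 2/25 + 2/25 → 4/25
merge 3/25 + 3/25 → 6/25
merge 3/20 + 4/25 → 31/100
merge 1/5 + 6/25 → 11/25
merge 1/4 + 31/100 → 14/25
merge 11/25 + 14/25 → 1
L = 3/25 + 4/25 + 6/25 + 31/100 + 11/25 + 14/25 + 1 = 283/100 = 2.83 bits/symbol.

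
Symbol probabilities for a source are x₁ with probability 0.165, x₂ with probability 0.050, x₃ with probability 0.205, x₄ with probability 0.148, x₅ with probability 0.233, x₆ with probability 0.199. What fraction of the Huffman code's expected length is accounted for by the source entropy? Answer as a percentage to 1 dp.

96.6%

Entropy H = −Σ p log₂ p ≈ 2.4748 bits.
Huffman merges: 1/20+37/250→99/500; 33/200+99/500→363/1000; 199/1000+41/200→101/250; 233/1000+363/1000→149/250; 101/250+149/250→1. L = 2561/1000 ≈ 2.5610.
Efficiency = H/L = 2.4748/2.5610 = 96.6%.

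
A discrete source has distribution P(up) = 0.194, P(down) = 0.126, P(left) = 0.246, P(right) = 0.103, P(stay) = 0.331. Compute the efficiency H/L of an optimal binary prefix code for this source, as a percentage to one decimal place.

Entropy H = −Σ p log₂ p ≈ 2.1990 bits.
Huffman merges: 103/1000+63/500→229/1000; 97/500+229/1000→423/1000; 123/500+331/1000→577/1000; 423/1000+577/1000→1. L = 2229/1000 ≈ 2.2290.
Efficiency = H/L = 2.1990/2.2290 = 98.7%.

98.7%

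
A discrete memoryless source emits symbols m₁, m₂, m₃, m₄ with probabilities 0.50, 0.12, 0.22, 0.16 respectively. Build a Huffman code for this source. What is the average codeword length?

1.78 bits/symbol

Repeatedly combine the two least-probable nodes; the expected code length is the sum of the merged weights.
merge 3/25 + 4/25 → 7/25
merge 11/50 + 7/25 → 1/2
merge 1/2 + 1/2 → 1
L = 7/25 + 1/2 + 1 = 89/50 = 1.78 bits/symbol.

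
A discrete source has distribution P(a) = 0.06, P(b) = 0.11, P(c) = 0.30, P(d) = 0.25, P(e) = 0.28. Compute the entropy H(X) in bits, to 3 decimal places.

2.129 bits

H = −Σ pᵢ log₂ pᵢ.
−0.06·log₂(0.06) = 0.2435
−0.11·log₂(0.11) = 0.3503
−0.30·log₂(0.30) = 0.5211
−0.25·log₂(0.25) = 0.5000
−0.28·log₂(0.28) = 0.5142
Sum ≈ 2.1291 → 2.129 bits.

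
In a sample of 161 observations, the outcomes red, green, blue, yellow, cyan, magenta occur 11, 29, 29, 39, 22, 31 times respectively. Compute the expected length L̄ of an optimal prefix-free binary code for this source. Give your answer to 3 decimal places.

Probabilities are the counts divided by 161.
Repeatedly combine the two least-probable nodes; the expected code length is the sum of the merged weights.
merge 11/161 + 22/161 → 33/161
merge 29/161 + 29/161 → 58/161
merge 31/161 + 33/161 → 64/161
merge 39/161 + 58/161 → 97/161
merge 64/161 + 97/161 → 1
L = 33/161 + 58/161 + 64/161 + 97/161 + 1 = 59/23 ≈ 2.565 bits/symbol.

2.565 bits/symbol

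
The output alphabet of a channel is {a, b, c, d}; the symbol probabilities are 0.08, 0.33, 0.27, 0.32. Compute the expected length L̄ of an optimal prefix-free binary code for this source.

Repeatedly combine the two least-probable nodes; the expected code length is the sum of the merged weights.
merge 2/25 + 27/100 → 7/20
merge 8/25 + 33/100 → 13/20
merge 7/20 + 13/20 → 1
L = 7/20 + 13/20 + 1 = 2 bits/symbol.

2 bits/symbol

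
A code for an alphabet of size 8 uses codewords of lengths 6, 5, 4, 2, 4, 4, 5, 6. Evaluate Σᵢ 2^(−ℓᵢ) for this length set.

With common denominator 2^6 = 64: Σ 2^(−ℓᵢ) = 1/64 + 2/64 + 4/64 + 16/64 + 4/64 + 4/64 + 2/64 + 1/64 = 34/64 = 0.53125.

0.53125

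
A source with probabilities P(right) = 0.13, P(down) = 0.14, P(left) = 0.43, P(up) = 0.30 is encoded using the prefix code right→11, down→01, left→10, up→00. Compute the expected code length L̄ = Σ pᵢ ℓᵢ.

L̄ = Σ pᵢ·ℓᵢ = 0.13·2 + 0.14·2 + 0.43·2 + 0.30·2 = 2 bits/symbol.

2 bits/symbol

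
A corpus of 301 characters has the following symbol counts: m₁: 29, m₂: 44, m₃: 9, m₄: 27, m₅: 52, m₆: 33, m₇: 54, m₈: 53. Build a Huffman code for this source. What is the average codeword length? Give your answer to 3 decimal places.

Probabilities are the counts divided by 301.
Repeatedly combine the two least-probable nodes; the expected code length is the sum of the merged weights.
merge 9/301 + 27/301 → 36/301
merge 29/301 + 33/301 → 62/301
merge 36/301 + 44/301 → 80/301
merge 52/301 + 53/301 → 15/43
merge 54/301 + 62/301 → 116/301
merge 80/301 + 15/43 → 185/301
merge 116/301 + 185/301 → 1
L = 36/301 + 62/301 + 80/301 + 15/43 + 116/301 + 185/301 + 1 = 885/301 ≈ 2.940 bits/symbol.

2.940 bits/symbol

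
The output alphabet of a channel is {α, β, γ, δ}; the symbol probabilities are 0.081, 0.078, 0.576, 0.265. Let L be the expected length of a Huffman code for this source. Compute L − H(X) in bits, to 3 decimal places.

Entropy H = −Σ p log₂ p ≈ 1.5469 bits.
Huffman merges: 39/500+81/1000→159/1000; 159/1000+53/200→53/125; 53/125+72/125→1. L = 1583/1000 ≈ 1.5830.
L − H = 1.5830 − 1.5469 = 0.036 bits.

0.036 bits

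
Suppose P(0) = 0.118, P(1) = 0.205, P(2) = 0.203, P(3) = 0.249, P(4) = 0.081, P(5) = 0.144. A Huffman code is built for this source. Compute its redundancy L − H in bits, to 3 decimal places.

Entropy H = −Σ p log₂ p ≈ 2.4952 bits.
Huffman merges: 81/1000+59/500→199/1000; 18/125+199/1000→343/1000; 203/1000+41/200→51/125; 249/1000+343/1000→74/125; 51/125+74/125→1. L = 1271/500 ≈ 2.5420.
L − H = 2.5420 − 2.4952 = 0.047 bits.

0.047 bits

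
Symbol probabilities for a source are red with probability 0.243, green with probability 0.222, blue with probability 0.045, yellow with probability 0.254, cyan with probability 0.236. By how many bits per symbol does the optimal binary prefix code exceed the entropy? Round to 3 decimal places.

0.094 bits

Entropy H = −Σ p log₂ p ≈ 2.1731 bits.
Huffman merges: 9/200+111/500→267/1000; 59/250+243/1000→479/1000; 127/500+267/1000→521/1000; 479/1000+521/1000→1. L = 2267/1000 ≈ 2.2670.
L − H = 2.2670 − 2.1731 = 0.094 bits.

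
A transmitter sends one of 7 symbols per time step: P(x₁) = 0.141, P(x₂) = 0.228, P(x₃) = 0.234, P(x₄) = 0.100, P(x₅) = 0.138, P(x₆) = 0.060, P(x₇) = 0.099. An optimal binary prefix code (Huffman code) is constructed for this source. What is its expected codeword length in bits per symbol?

Repeatedly combine the two least-probable nodes; the expected code length is the sum of the merged weights.
merge 3/50 + 99/1000 → 159/1000
merge 1/10 + 69/500 → 119/500
merge 141/1000 + 159/1000 → 3/10
merge 57/250 + 117/500 → 231/500
merge 119/500 + 3/10 → 269/500
merge 231/500 + 269/500 → 1
L = 159/1000 + 119/500 + 3/10 + 231/500 + 269/500 + 1 = 2697/1000 = 2.697 bits/symbol.

2.697 bits/symbol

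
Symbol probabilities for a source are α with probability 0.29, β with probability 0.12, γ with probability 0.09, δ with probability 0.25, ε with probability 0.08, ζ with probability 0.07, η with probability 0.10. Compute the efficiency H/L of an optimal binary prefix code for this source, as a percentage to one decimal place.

99.2%

Entropy H = −Σ p log₂ p ≈ 2.5899 bits.
Huffman merges: 7/100+2/25→3/20; 9/100+1/10→19/100; 3/25+3/20→27/100; 19/100+1/4→11/25; 27/100+29/100→14/25; 11/25+14/25→1. L = 261/100 ≈ 2.6100.
Efficiency = H/L = 2.5899/2.6100 = 99.2%.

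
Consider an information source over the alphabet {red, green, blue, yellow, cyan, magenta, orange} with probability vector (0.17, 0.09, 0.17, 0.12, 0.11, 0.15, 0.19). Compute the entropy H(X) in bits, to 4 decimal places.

2.7650 bits

H = −Σ pᵢ log₂ pᵢ.
−0.17·log₂(0.17) = 0.4346
−0.09·log₂(0.09) = 0.3127
−0.17·log₂(0.17) = 0.4346
−0.12·log₂(0.12) = 0.3671
−0.11·log₂(0.11) = 0.3503
−0.15·log₂(0.15) = 0.4105
−0.19·log₂(0.19) = 0.4552
Sum ≈ 2.7650 → 2.7650 bits.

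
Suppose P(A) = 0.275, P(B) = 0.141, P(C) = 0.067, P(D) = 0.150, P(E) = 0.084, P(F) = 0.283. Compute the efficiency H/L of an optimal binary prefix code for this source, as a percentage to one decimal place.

98.2%

Entropy H = −Σ p log₂ p ≈ 2.3981 bits.
Huffman merges: 67/1000+21/250→151/1000; 141/1000+3/20→291/1000; 151/1000+11/40→213/500; 283/1000+291/1000→287/500; 213/500+287/500→1. L = 1221/500 ≈ 2.4420.
Efficiency = H/L = 2.3981/2.4420 = 98.2%.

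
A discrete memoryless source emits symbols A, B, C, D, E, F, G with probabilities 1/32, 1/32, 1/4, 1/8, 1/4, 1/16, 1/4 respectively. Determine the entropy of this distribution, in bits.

Each probability is a power of 1/2, so log₂(1/p) is an integer.
H = Σ p·log₂(1/p) = 1/32·5 + 1/32·5 + 1/4·2 + 1/8·3 + 1/4·2 + 1/16·4 + 1/4·2 = 2.4375 bits.

2.4375 bits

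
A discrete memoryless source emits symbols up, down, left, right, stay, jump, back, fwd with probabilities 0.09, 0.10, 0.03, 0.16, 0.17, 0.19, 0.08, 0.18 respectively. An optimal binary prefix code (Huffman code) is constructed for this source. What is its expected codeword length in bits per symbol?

2.92 bits/symbol

Repeatedly combine the two least-probable nodes; the expected code length is the sum of the merged weights.
merge 3/100 + 2/25 → 11/100
merge 9/100 + 1/10 → 19/100
merge 11/100 + 4/25 → 27/100
merge 17/100 + 9/50 → 7/20
merge 19/100 + 19/100 → 19/50
merge 27/100 + 7/20 → 31/50
merge 19/50 + 31/50 → 1
L = 11/100 + 19/100 + 27/100 + 7/20 + 19/50 + 31/50 + 1 = 73/25 = 2.92 bits/symbol.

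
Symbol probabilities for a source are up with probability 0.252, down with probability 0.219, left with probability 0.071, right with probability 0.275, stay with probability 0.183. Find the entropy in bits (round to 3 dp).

H = −Σ pᵢ log₂ pᵢ.
−0.252·log₂(0.252) = 0.5011
−0.219·log₂(0.219) = 0.4798
−0.071·log₂(0.071) = 0.2709
−0.275·log₂(0.275) = 0.5122
−0.183·log₂(0.183) = 0.4484
Sum ≈ 2.2124 → 2.212 bits.

2.212 bits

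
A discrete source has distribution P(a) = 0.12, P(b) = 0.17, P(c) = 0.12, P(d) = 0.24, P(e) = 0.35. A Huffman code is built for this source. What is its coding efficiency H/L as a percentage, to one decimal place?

Entropy H = −Σ p log₂ p ≈ 2.1930 bits.
Huffman merges: 3/25+3/25→6/25; 17/100+6/25→41/100; 6/25+7/20→59/100; 41/100+59/100→1. L = 56/25 ≈ 2.2400.
Efficiency = H/L = 2.1930/2.2400 = 97.9%.

97.9%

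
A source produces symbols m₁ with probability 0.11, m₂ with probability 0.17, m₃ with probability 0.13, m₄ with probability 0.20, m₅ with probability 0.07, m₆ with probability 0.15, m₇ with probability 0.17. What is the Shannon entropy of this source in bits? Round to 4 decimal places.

2.7456 bits

H = −Σ pᵢ log₂ pᵢ.
−0.11·log₂(0.11) = 0.3503
−0.17·log₂(0.17) = 0.4346
−0.13·log₂(0.13) = 0.3826
−0.20·log₂(0.20) = 0.4644
−0.07·log₂(0.07) = 0.2686
−0.15·log₂(0.15) = 0.4105
−0.17·log₂(0.17) = 0.4346
Sum ≈ 2.7456 → 2.7456 bits.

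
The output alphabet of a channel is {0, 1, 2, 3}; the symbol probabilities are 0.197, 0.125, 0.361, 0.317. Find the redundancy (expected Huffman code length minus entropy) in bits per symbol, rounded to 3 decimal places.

0.068 bits

Entropy H = −Σ p log₂ p ≈ 1.8928 bits.
Huffman merges: 1/8+197/1000→161/500; 317/1000+161/500→639/1000; 361/1000+639/1000→1. L = 1961/1000 ≈ 1.9610.
L − H = 1.9610 − 1.8928 = 0.068 bits.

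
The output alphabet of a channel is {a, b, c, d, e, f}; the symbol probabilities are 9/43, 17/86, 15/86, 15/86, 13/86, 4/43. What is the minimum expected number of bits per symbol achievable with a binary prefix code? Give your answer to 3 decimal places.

Repeatedly combine the two least-probable nodes; the expected code length is the sum of the merged weights.
merge 4/43 + 13/86 → 21/86
merge 15/86 + 15/86 → 15/43
merge 17/86 + 9/43 → 35/86
merge 21/86 + 15/43 → 51/86
merge 35/86 + 51/86 → 1
L = 21/86 + 15/43 + 35/86 + 51/86 + 1 = 223/86 ≈ 2.593 bits/symbol.

2.593 bits/symbol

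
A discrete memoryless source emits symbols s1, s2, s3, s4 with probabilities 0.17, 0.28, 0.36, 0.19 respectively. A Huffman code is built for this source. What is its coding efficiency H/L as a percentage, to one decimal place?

96.7%

Entropy H = −Σ p log₂ p ≈ 1.9346 bits.
Huffman merges: 17/100+19/100→9/25; 7/25+9/25→16/25; 9/25+16/25→1. L = 2 ≈ 2.0000.
Efficiency = H/L = 1.9346/2.0000 = 96.7%.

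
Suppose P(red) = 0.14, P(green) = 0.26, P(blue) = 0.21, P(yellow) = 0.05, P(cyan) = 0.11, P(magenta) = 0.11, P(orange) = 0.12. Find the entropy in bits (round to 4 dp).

H = −Σ pᵢ log₂ pᵢ.
−0.14·log₂(0.14) = 0.3971
−0.26·log₂(0.26) = 0.5053
−0.21·log₂(0.21) = 0.4728
−0.05·log₂(0.05) = 0.2161
−0.11·log₂(0.11) = 0.3503
−0.11·log₂(0.11) = 0.3503
−0.12·log₂(0.12) = 0.3671
Sum ≈ 2.6590 → 2.6590 bits.

2.6590 bits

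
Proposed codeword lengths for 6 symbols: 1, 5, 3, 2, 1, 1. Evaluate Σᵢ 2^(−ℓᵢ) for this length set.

1.90625

With common denominator 2^5 = 32: Σ 2^(−ℓᵢ) = 16/32 + 1/32 + 4/32 + 8/32 + 16/32 + 16/32 = 61/32 = 1.90625.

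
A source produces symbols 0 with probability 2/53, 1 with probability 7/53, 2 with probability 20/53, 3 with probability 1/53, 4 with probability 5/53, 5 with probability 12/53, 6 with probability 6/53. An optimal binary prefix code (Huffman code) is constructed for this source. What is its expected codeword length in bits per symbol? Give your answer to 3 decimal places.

2.453 bits/symbol

Repeatedly combine the two least-probable nodes; the expected code length is the sum of the merged weights.
merge 1/53 + 2/53 → 3/53
merge 3/53 + 5/53 → 8/53
merge 6/53 + 7/53 → 13/53
merge 8/53 + 12/53 → 20/53
merge 13/53 + 20/53 → 33/53
merge 20/53 + 33/53 → 1
L = 3/53 + 8/53 + 13/53 + 20/53 + 33/53 + 1 = 130/53 ≈ 2.453 bits/symbol.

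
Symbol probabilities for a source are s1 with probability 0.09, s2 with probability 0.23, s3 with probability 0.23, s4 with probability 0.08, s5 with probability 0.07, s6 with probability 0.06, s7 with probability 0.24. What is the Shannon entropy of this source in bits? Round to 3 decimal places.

H = −Σ pᵢ log₂ pᵢ.
−0.09·log₂(0.09) = 0.3127
−0.23·log₂(0.23) = 0.4877
−0.23·log₂(0.23) = 0.4877
−0.08·log₂(0.08) = 0.2915
−0.07·log₂(0.07) = 0.2686
−0.06·log₂(0.06) = 0.2435
−0.24·log₂(0.24) = 0.4941
Sum ≈ 2.5857 → 2.586 bits.

2.586 bits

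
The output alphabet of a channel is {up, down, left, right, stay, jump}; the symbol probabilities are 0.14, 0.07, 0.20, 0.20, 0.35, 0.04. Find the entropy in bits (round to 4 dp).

H = −Σ pᵢ log₂ pᵢ.
−0.14·log₂(0.14) = 0.3971
−0.07·log₂(0.07) = 0.2686
−0.20·log₂(0.20) = 0.4644
−0.20·log₂(0.20) = 0.4644
−0.35·log₂(0.35) = 0.5301
−0.04·log₂(0.04) = 0.1858
Sum ≈ 2.3103 → 2.3103 bits.

2.3103 bits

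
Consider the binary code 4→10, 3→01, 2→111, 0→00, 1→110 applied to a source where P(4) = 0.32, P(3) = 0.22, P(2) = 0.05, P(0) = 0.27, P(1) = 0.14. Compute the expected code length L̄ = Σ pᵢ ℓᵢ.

2.19 bits/symbol

L̄ = Σ pᵢ·ℓᵢ = 0.32·2 + 0.22·2 + 0.05·3 + 0.27·2 + 0.14·3 = 2.19 bits/symbol.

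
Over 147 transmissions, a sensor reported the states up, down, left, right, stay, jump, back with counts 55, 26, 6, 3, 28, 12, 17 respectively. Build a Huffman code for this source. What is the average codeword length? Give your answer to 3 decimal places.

Probabilities are the counts divided by 147.
Repeatedly combine the two least-probable nodes; the expected code length is the sum of the merged weights.
merge 1/49 + 2/49 → 3/49
merge 3/49 + 4/49 → 1/7
merge 17/147 + 1/7 → 38/147
merge 26/147 + 4/21 → 18/49
merge 38/147 + 18/49 → 92/147
merge 55/147 + 92/147 → 1
L = 3/49 + 1/7 + 38/147 + 18/49 + 92/147 + 1 = 361/147 ≈ 2.456 bits/symbol.

2.456 bits/symbol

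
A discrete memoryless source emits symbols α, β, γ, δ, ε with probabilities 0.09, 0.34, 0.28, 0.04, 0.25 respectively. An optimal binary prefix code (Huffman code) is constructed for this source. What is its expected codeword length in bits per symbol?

2.13 bits/symbol

Repeatedly combine the two least-probable nodes; the expected code length is the sum of the merged weights.
merge 1/25 + 9/100 → 13/100
merge 13/100 + 1/4 → 19/50
merge 7/25 + 17/50 → 31/50
merge 19/50 + 31/50 → 1
L = 13/100 + 19/50 + 31/50 + 1 = 213/100 = 2.13 bits/symbol.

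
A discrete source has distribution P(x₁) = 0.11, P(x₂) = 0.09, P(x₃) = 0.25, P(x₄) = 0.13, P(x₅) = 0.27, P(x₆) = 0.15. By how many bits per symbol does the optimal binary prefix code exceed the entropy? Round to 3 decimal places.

Entropy H = −Σ p log₂ p ≈ 2.4662 bits.
Huffman merges: 9/100+11/100→1/5; 13/100+3/20→7/25; 1/5+1/4→9/20; 27/100+7/25→11/20; 9/20+11/20→1. L = 62/25 ≈ 2.4800.
L − H = 2.4800 − 2.4662 = 0.014 bits.

0.014 bits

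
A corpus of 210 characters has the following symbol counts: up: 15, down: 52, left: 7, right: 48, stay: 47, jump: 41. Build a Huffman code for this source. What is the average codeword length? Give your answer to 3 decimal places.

Probabilities are the counts divided by 210.
Repeatedly combine the two least-probable nodes; the expected code length is the sum of the merged weights.
merge 1/30 + 1/14 → 11/105
merge 11/105 + 41/210 → 3/10
merge 47/210 + 8/35 → 19/42
merge 26/105 + 3/10 → 23/42
merge 19/42 + 23/42 → 1
L = 11/105 + 3/10 + 19/42 + 23/42 + 1 = 101/42 ≈ 2.405 bits/symbol.

2.405 bits/symbol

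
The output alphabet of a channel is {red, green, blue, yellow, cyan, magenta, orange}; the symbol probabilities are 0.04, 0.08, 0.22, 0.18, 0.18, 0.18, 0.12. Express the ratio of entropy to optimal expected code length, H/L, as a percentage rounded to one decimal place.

Entropy H = −Σ p log₂ p ≈ 2.6608 bits.
Huffman merges: 1/25+2/25→3/25; 3/25+3/25→6/25; 9/50+9/50→9/25; 9/50+11/50→2/5; 6/25+9/25→3/5; 2/5+3/5→1. L = 68/25 ≈ 2.7200.
Efficiency = H/L = 2.6608/2.7200 = 97.8%.

97.8%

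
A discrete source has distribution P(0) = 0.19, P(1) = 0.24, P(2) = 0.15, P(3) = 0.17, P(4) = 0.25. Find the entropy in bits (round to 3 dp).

2.294 bits

H = −Σ pᵢ log₂ pᵢ.
−0.19·log₂(0.19) = 0.4552
−0.24·log₂(0.24) = 0.4941
−0.15·log₂(0.15) = 0.4105
−0.17·log₂(0.17) = 0.4346
−0.25·log₂(0.25) = 0.5000
Sum ≈ 2.2945 → 2.294 bits.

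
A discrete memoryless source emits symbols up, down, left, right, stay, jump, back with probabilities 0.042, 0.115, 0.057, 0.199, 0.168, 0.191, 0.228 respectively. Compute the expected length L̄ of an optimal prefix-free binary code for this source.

2.672 bits/symbol

Repeatedly combine the two least-probable nodes; the expected code length is the sum of the merged weights.
merge 21/500 + 57/1000 → 99/1000
merge 99/1000 + 23/200 → 107/500
merge 21/125 + 191/1000 → 359/1000
merge 199/1000 + 107/500 → 413/1000
merge 57/250 + 359/1000 → 587/1000
merge 413/1000 + 587/1000 → 1
L = 99/1000 + 107/500 + 359/1000 + 413/1000 + 587/1000 + 1 = 334/125 = 2.672 bits/symbol.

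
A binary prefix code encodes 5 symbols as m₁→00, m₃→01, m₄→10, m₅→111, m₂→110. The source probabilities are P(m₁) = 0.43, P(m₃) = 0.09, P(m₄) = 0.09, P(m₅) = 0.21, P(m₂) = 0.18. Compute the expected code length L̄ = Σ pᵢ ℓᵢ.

2.39 bits/symbol

L̄ = Σ pᵢ·ℓᵢ = 0.43·2 + 0.09·2 + 0.09·2 + 0.21·3 + 0.18·3 = 2.39 bits/symbol.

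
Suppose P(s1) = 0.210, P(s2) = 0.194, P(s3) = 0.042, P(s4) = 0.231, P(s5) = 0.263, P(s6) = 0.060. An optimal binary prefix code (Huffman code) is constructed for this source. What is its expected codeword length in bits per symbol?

Repeatedly combine the two least-probable nodes; the expected code length is the sum of the merged weights.
merge 21/500 + 3/50 → 51/500
merge 51/500 + 97/500 → 37/125
merge 21/100 + 231/1000 → 441/1000
merge 263/1000 + 37/125 → 559/1000
merge 441/1000 + 559/1000 → 1
L = 51/500 + 37/125 + 441/1000 + 559/1000 + 1 = 1199/500 = 2.398 bits/symbol.

2.398 bits/symbol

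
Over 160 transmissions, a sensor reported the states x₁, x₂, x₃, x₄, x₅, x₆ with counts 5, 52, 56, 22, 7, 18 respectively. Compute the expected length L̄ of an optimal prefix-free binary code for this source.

Probabilities are the counts divided by 160.
Repeatedly combine the two least-probable nodes; the expected code length is the sum of the merged weights.
merge 1/32 + 7/160 → 3/40
merge 3/40 + 9/80 → 3/16
merge 11/80 + 3/16 → 13/40
merge 13/40 + 13/40 → 13/20
merge 7/20 + 13/20 → 1
L = 3/40 + 3/16 + 13/40 + 13/20 + 1 = 179/80 = 2.2375 bits/symbol.

2.2375 bits/symbol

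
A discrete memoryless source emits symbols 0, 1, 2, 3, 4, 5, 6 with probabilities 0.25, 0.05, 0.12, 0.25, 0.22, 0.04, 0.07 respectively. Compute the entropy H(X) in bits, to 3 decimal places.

2.518 bits

H = −Σ pᵢ log₂ pᵢ.
−0.25·log₂(0.25) = 0.5000
−0.05·log₂(0.05) = 0.2161
−0.12·log₂(0.12) = 0.3671
−0.25·log₂(0.25) = 0.5000
−0.22·log₂(0.22) = 0.4806
−0.04·log₂(0.04) = 0.1858
−0.07·log₂(0.07) = 0.2686
Sum ≈ 2.5180 → 2.518 bits.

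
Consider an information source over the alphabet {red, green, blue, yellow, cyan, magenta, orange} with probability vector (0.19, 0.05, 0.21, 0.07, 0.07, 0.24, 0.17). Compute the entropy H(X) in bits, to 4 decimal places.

2.6100 bits

H = −Σ pᵢ log₂ pᵢ.
−0.19·log₂(0.19) = 0.4552
−0.05·log₂(0.05) = 0.2161
−0.21·log₂(0.21) = 0.4728
−0.07·log₂(0.07) = 0.2686
−0.07·log₂(0.07) = 0.2686
−0.24·log₂(0.24) = 0.4941
−0.17·log₂(0.17) = 0.4346
Sum ≈ 2.6100 → 2.6100 bits.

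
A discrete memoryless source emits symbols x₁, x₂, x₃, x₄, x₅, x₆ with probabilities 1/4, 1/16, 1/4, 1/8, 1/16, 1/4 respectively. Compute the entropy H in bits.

2.375 bits

Each probability is a power of 1/2, so log₂(1/p) is an integer.
H = Σ p·log₂(1/p) = 1/4·2 + 1/16·4 + 1/4·2 + 1/8·3 + 1/16·4 + 1/4·2 = 2.375 bits.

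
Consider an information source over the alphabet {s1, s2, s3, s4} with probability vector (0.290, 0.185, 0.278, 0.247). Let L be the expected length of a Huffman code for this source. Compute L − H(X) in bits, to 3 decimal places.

0.020 bits

Entropy H = −Σ p log₂ p ≈ 1.9800 bits.
Huffman merges: 37/200+247/1000→54/125; 139/500+29/100→71/125; 54/125+71/125→1. L = 2 ≈ 2.0000.
L − H = 2.0000 − 1.9800 = 0.020 bits.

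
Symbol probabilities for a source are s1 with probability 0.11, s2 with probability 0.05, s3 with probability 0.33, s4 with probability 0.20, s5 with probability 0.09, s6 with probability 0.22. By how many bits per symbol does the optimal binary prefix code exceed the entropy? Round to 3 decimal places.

Entropy H = −Σ p log₂ p ≈ 2.3518 bits.
Huffman merges: 1/20+9/100→7/50; 11/100+7/50→1/4; 1/5+11/50→21/50; 1/4+33/100→29/50; 21/50+29/50→1. L = 239/100 ≈ 2.3900.
L − H = 2.3900 − 2.3518 = 0.038 bits.

0.038 bits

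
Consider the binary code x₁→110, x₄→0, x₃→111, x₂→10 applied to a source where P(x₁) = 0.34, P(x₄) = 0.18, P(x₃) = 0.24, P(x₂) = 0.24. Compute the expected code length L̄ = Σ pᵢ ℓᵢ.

2.4 bits/symbol

L̄ = Σ pᵢ·ℓᵢ = 0.34·3 + 0.18·1 + 0.24·3 + 0.24·2 = 2.4 bits/symbol.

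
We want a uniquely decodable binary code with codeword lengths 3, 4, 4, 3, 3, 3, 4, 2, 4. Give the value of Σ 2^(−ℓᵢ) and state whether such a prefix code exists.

1; yes

With common denominator 2^4 = 16: Σ 2^(−ℓᵢ) = 2/16 + 1/16 + 1/16 + 2/16 + 2/16 + 2/16 + 1/16 + 4/16 + 1/16 = 16/16 = 1.
Kraft's inequality requires Σ ≤ 1; here Σ = 1 ≤ 1, so such a prefix code exists.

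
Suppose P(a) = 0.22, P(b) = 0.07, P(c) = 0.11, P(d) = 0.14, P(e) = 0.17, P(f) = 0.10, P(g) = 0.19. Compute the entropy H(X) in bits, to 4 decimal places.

H = −Σ pᵢ log₂ pᵢ.
−0.22·log₂(0.22) = 0.4806
−0.07·log₂(0.07) = 0.2686
−0.11·log₂(0.11) = 0.3503
−0.14·log₂(0.14) = 0.3971
−0.17·log₂(0.17) = 0.4346
−0.10·log₂(0.10) = 0.3322
−0.19·log₂(0.19) = 0.4552
Sum ≈ 2.7185 → 2.7185 bits.

2.7185 bits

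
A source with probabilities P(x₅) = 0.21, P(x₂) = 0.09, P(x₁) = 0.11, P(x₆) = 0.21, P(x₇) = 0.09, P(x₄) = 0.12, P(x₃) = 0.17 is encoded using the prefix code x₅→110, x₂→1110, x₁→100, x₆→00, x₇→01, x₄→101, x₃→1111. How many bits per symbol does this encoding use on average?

2.96 bits/symbol

L̄ = Σ pᵢ·ℓᵢ = 0.21·3 + 0.09·4 + 0.11·3 + 0.21·2 + 0.09·2 + 0.12·3 + 0.17·4 = 2.96 bits/symbol.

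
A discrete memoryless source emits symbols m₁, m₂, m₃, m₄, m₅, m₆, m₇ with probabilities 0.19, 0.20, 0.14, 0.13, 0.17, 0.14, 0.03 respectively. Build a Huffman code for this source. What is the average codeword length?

Repeatedly combine the two least-probable nodes; the expected code length is the sum of the merged weights.
merge 3/100 + 13/100 → 4/25
merge 7/50 + 7/50 → 7/25
merge 4/25 + 17/100 → 33/100
merge 19/100 + 1/5 → 39/100
merge 7/25 + 33/100 → 61/100
merge 39/100 + 61/100 → 1
L = 4/25 + 7/25 + 33/100 + 39/100 + 61/100 + 1 = 277/100 = 2.77 bits/symbol.

2.77 bits/symbol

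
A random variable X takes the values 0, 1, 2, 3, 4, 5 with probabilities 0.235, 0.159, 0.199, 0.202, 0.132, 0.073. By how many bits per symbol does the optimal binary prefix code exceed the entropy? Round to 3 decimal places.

0.059 bits

Entropy H = −Σ p log₂ p ≈ 2.5037 bits.
Huffman merges: 73/1000+33/250→41/200; 159/1000+199/1000→179/500; 101/500+41/200→407/1000; 47/200+179/500→593/1000; 407/1000+593/1000→1. L = 2563/1000 ≈ 2.5630.
L − H = 2.5630 − 2.5037 = 0.059 bits.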